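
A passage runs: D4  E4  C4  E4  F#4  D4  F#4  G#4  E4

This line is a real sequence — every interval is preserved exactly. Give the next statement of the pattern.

G#4 A#4 F#4

With a 3-note motive the entries are D4, E4, F#4, each up a 2nd from the previous.
So cell 4 is G#4 A#4 F#4.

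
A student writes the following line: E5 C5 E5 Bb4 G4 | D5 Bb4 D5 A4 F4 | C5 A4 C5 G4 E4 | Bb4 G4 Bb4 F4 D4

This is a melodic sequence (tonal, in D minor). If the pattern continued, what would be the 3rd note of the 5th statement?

Grouping in 5s, the 3rd note of each cell is E5, D5, C5, Bb4.
Each moves down a 2nd; the next is A4.

A4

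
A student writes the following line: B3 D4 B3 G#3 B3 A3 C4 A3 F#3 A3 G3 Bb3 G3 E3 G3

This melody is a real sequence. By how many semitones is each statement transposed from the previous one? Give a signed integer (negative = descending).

-2

Taking 5-note groups, the heads are B3, A3, G3: the pattern moves down a 2nd.
B3→A3 is 57 − 59 = -2 semitones.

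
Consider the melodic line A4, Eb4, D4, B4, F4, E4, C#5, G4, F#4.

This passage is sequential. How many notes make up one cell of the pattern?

3

9 notes total. Splitting into 3 groups of 3:
A4 Eb4 D4 | B4 F4 E4 | C#5 G4 F#4
Each cell is the previous one up a 2nd — so the unit is 3 notes.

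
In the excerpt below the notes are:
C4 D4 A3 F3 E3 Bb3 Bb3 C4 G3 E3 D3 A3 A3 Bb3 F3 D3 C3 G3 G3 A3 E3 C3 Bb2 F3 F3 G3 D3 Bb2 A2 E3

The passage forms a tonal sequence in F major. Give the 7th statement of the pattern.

D3 E3 Bb2 G2 F2 C3

Unit = 6 notes; the statements start on C4, Bb3, A3, G3, F3, moving down a 2nd each time.
Extending down a 2nd: E3 → D3.
Statement 7 starts on D3 and keeps the same diatonic contour: D3 E3 Bb2 G2 F2 C3.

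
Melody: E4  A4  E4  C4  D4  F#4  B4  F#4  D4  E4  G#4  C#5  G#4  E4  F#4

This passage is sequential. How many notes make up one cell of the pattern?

5

Try groups of 5 (3 cells in 15 notes):
E4 A4 E4 C4 D4 | F#4 B4 F#4 D4 E4 | G#4 C#5 G#4 E4 F#4
Every group is a transposition up a 2nd of the one before; no shorter unit works.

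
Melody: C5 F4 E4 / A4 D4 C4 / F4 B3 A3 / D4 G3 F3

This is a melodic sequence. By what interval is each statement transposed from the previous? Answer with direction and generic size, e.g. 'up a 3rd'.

Taking 3-note groups, the heads are C5, A4, F4, D4: the pattern moves down a 3rd.
C5 to A4 is down a 3rd.

down a 3rd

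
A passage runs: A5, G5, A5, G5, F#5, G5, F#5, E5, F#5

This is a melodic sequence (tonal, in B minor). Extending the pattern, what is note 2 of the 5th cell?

With 3-note cells, note 2 of each statement runs G5, F#5, E5.
Each moves down a 2nd. Continuing: D5 → C#5.

C#5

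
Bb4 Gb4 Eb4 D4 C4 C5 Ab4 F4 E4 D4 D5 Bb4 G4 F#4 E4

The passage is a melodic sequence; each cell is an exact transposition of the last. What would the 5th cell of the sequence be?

Taking 5-note groups, the heads are Bb4, C5, D5: the pattern moves up a 2nd.
Extending up a 2nd: E5 → F#5.
So cell 5 is F#5 D5 B4 A#4 G#4.

F#5 D5 B4 A#4 G#4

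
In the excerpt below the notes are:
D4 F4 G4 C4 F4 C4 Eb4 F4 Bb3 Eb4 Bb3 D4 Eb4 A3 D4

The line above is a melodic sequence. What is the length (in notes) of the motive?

5

Try groups of 5 (3 cells in 15 notes):
D4 F4 G4 C4 F4 | C4 Eb4 F4 Bb3 Eb4 | Bb3 D4 Eb4 A3 D4
That's a consistent down a 2nd shift per cell, and no other grouping gives one.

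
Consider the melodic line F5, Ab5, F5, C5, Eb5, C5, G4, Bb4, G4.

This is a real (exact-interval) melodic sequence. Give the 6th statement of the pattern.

Taking 3-note groups, the heads are F5, C5, G4: the pattern moves down a 4th.
Extending down a 4th: D4 → A3 → E3.
From E3 the exact shape gives E3 G3 E3.

E3 G3 E3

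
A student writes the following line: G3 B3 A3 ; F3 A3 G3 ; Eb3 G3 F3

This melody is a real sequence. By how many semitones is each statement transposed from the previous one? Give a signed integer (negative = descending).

Taking 3-note groups, the heads are G3, F3, Eb3: the pattern moves down a 2nd.
G3 to F3 spans -2 semitones.

-2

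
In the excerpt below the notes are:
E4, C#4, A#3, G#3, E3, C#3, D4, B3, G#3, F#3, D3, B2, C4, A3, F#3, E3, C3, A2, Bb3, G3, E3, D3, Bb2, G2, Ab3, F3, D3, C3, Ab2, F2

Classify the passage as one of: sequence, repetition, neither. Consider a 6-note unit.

sequence

Each 6-note cell is the previous one transposed down a 2nd.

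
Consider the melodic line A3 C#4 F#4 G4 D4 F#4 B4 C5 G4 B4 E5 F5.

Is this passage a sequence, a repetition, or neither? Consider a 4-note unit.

Each 4-note cell is the previous one transposed up a 4th.

sequence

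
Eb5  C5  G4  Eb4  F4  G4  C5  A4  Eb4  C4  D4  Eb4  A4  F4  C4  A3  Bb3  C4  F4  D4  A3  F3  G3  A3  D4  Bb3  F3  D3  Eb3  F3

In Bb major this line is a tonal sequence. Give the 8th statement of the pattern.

Eb3 C3 G2 Eb2 F2 G2

The 6-note cells begin on Eb5, C5, A4, F4, D4 — each down a 3rd from the last.
Continuing the starts: Bb3 → G3 → Eb3.
From Eb3 the diatonic shape gives Eb3 C3 G2 Eb2 F2 G2.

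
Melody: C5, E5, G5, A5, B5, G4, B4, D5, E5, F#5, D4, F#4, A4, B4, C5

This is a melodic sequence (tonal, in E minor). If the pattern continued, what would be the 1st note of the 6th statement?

B2

Grouping in 5s, the 1st note of each cell is C5, G4, D4.
Each moves down a 4th. Continuing: A3 → E3 → B2.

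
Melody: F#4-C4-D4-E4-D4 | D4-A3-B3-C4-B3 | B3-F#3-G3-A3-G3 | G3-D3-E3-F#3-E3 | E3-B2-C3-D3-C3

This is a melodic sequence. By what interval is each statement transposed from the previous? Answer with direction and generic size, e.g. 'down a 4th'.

down a 3rd

Unit = 5 notes; the statements start on F#4, D4, B3, G3, E3, moving down a 3rd each time.
From F#4 to D4: down a 3rd.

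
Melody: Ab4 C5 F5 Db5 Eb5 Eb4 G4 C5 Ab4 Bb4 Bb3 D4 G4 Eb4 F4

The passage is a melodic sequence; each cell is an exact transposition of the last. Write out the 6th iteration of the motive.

G2 B2 E3 C3 D3

Unit = 5 notes; the statements start on Ab4, Eb4, Bb3, moving down a 4th each time.
Extending down a 4th: F3 → C3 → G2.
So cell 6 is G2 B2 E3 C3 D3.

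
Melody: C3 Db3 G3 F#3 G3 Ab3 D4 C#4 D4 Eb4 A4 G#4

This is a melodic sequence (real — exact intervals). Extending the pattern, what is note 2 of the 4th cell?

Grouping in 4s, the 2nd note of each cell is Db3, Ab3, Eb4.
One more up a 5th gives Bb4.

Bb4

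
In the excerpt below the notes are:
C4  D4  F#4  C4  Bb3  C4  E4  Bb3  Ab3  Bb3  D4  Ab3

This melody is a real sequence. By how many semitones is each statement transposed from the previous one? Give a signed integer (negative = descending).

Unit = 4 notes; the statements start on C4, Bb3, Ab3, moving down a 2nd each time.
Counting half-steps from C4 to Bb3: -2.

-2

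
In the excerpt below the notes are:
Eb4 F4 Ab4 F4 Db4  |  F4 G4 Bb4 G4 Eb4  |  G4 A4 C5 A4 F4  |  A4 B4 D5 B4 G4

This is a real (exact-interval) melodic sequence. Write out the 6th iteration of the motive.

C#5 D#5 F#5 D#5 B4

The 5-note cells begin on Eb4, F4, G4, A4 — each up a 2nd from the last.
Continuing the starts: B4 → C#5.
So cell 6 is C#5 D#5 F#5 D#5 B4.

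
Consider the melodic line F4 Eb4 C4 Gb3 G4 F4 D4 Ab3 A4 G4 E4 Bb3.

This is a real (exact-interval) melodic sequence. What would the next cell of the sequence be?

B4 A4 F#4 C4

Unit = 4 notes; the statements start on F4, G4, A4, moving up a 2nd each time.
Statement 4 starts on B4 and keeps the same exact contour: B4 A4 F#4 C4.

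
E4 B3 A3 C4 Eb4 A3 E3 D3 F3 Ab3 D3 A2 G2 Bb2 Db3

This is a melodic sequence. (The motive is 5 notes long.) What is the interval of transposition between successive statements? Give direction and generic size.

down a 5th

Unit = 5 notes; the statements start on E4, A3, D3, moving down a 5th each time.
From E4 to A3: down a 5th.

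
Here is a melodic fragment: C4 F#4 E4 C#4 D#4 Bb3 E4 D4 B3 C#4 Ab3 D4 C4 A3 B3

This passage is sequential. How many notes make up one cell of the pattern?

5

15 notes total. Splitting into 3 groups of 5:
C4 F#4 E4 C#4 D#4 | Bb3 E4 D4 B3 C#4 | Ab3 D4 C4 A3 B3
That's a consistent down a 2nd shift per cell, and no other grouping gives one.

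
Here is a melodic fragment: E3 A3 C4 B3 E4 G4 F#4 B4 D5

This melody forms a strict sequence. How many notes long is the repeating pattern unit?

There are 9 notes; a 3-note unit gives 3 cells:
E3 A3 C4 | B3 E4 G4 | F#4 B4 D5
Every group is a transposition up a 5th of the one before; no shorter unit works.

3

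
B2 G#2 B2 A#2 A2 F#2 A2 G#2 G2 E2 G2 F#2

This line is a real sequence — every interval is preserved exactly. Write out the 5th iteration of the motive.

Eb2 C2 Eb2 D2

The 4-note cells begin on B2, A2, G2 — each down a 2nd from the last.
Extending down a 2nd: F2 → Eb2.
Statement 5 starts on Eb2 and keeps the same exact contour: Eb2 C2 Eb2 D2.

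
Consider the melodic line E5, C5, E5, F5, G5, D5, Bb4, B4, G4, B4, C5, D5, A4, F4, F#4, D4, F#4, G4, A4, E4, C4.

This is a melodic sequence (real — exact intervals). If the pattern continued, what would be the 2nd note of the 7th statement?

Grouping in 7s, the 2nd note of each cell is C5, G4, D4.
Extending down a 4th: A3 → E3 → B2 → F#2.

F#2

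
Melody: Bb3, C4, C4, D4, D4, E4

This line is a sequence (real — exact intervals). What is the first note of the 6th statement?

With a 2-note motive the entries are Bb3, C4, D4, each up a 2nd from the previous.
Extending the heads up a 2nd: E4 → F#4 → G#4.

G#4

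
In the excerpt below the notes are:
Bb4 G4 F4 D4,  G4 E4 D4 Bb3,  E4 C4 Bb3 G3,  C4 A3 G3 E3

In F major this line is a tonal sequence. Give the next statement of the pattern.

A3 F3 E3 C3

Taking 4-note groups, the heads are Bb4, G4, E4, C4: the pattern moves down a 3rd.
Statement 5 starts on A3 and keeps the same diatonic contour: A3 F3 E3 C3.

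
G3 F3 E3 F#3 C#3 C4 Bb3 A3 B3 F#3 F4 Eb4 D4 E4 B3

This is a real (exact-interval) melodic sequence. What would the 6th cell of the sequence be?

The 5-note cells begin on G3, C4, F4 — each up a 4th from the last.
Carrying on: Bb4 → Eb5 → Ab5.
So cell 6 is Ab5 Gb5 F5 G5 D5.

Ab5 Gb5 F5 G5 D5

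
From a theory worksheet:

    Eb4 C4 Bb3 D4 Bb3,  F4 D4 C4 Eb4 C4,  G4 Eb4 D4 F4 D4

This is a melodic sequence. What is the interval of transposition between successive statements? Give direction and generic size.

up a 2nd

Taking 5-note groups, the heads are Eb4, F4, G4: the pattern moves up a 2nd.
From Eb4 to F4: up a 2nd.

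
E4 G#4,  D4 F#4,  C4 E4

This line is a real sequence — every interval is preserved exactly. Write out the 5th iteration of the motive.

Ab3 C4

With a 2-note motive the entries are E4, D4, C4, each down a 2nd from the previous.
Extending down a 2nd: Bb3 → Ab3.
Statement 5 starts on Ab3 and keeps the same exact contour: Ab3 C4.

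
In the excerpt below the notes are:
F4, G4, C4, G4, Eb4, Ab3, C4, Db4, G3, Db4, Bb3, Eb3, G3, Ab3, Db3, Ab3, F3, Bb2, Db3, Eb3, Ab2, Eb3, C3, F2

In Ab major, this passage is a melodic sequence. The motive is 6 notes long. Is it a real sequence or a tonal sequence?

tonal

Every note is diatonic to Ab major.
Cell 1 has +2 semitones from note 1 to 2, but cell 2 has +1 — the interval quality changes while the contour stays the same, which is the hallmark of a tonal sequence.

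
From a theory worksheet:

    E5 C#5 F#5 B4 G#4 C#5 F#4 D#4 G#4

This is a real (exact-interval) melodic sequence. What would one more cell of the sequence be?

C#4 A#3 D#4

Unit = 3 notes; the statements start on E5, B4, F#4, moving down a 4th each time.
So cell 4 is C#4 A#3 D#4.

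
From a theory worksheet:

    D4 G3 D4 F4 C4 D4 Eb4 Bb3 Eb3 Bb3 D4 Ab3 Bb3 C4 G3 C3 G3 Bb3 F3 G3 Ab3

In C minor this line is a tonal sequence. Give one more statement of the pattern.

Eb3 Ab2 Eb3 G3 D3 Eb3 F3

The 7-note cells begin on D4, Bb3, G3 — each down a 3rd from the last.
From Eb3 the diatonic shape gives Eb3 Ab2 Eb3 G3 D3 Eb3 F3.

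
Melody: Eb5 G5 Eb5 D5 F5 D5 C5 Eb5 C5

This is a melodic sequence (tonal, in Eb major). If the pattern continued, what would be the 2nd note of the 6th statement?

Bb4

With 3-note cells, note 2 of each statement runs G5, F5, Eb5.
Extending down a 2nd: D5 → C5 → Bb4.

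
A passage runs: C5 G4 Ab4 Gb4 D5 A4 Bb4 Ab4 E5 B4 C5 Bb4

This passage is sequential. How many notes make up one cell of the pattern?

12 notes total. Splitting into 3 groups of 4:
C5 G4 Ab4 Gb4 | D5 A4 Bb4 Ab4 | E5 B4 C5 Bb4
Every group is a transposition up a 2nd of the one before; no shorter unit works.

4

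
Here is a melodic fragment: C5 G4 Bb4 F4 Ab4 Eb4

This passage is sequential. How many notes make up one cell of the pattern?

There are 6 notes; a 2-note unit gives 3 cells:
C5 G4 | Bb4 F4 | Ab4 Eb4
Every group is a transposition down a 2nd of the one before; no shorter unit works.

2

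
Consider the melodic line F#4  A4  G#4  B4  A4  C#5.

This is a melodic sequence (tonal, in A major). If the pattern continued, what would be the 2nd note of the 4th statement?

With 2-note cells, note 2 of each statement runs A4, B4, C#5.
From C#5, up a 2nd gives D5.

D5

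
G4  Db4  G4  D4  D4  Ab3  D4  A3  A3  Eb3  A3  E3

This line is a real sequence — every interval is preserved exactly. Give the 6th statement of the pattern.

F#2 C2 F#2 C#2

The 4-note cells begin on G4, D4, A3 — each down a 4th from the last.
Extending down a 4th: E3 → B2 → F#2.
From F#2 the exact shape gives F#2 C2 F#2 C#2.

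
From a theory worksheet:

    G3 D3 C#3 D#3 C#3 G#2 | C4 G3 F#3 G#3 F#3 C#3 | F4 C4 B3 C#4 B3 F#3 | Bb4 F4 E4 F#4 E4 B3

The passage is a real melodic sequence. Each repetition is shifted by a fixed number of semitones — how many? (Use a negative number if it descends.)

With a 6-note motive the entries are G3, C4, F4, Bb4, each up a 4th from the previous.
G3 to C4 spans +5 semitones.

5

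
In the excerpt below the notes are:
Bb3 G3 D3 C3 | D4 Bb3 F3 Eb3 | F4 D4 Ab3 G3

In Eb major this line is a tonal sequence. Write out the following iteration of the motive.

Ab4 F4 C4 Bb3

Taking 4-note groups, the heads are Bb3, D4, F4: the pattern moves up a 3rd.
Statement 4 starts on Ab4 and keeps the same diatonic contour: Ab4 F4 C4 Bb3.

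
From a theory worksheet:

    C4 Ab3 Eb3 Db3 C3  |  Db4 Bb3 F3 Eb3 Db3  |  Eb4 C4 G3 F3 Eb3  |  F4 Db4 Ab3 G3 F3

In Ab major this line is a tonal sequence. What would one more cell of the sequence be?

Taking 5-note groups, the heads are C4, Db4, Eb4, F4: the pattern moves up a 2nd.
So cell 5 is G4 Eb4 Bb3 Ab3 G3.

G4 Eb4 Bb3 Ab3 G3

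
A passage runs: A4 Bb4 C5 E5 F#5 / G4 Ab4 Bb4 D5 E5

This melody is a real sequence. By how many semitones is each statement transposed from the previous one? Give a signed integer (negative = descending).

With a 5-note motive the entries are A4, G4, each down a 2nd from the previous.
A4 to G4 spans -2 semitones.

-2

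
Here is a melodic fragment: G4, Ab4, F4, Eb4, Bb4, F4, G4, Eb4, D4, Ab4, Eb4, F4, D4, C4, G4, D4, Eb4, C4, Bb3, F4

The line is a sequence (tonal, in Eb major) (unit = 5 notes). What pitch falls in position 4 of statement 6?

With 5-note cells, note 4 of each statement runs Eb4, D4, C4, Bb3.
Carrying that down a 2nd forward: Ab3 → G3.

G3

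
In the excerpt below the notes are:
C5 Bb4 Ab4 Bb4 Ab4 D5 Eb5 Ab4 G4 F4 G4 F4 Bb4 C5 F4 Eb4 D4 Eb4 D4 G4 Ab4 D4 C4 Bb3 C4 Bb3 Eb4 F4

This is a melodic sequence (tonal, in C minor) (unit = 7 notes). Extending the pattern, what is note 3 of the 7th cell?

C3

With 7-note cells, note 3 of each statement runs Ab4, F4, D4, Bb3.
Extending down a 3rd: G3 → Eb3 → C3.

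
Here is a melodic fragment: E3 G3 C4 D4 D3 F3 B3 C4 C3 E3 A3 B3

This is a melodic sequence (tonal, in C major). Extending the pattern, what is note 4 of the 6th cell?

The unit is 4 notes. Position-4 pitches of the 3 shown cells: D4, C4, B3.
Carrying that down a 2nd forward: A3 → G3 → F3.

F3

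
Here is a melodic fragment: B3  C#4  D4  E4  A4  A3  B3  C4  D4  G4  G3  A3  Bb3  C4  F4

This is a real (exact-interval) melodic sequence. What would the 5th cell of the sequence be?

With a 5-note motive the entries are B3, A3, G3, each down a 2nd from the previous.
Continuing the starts: F3 → Eb3.
So cell 5 is Eb3 F3 Gb3 Ab3 Db4.

Eb3 F3 Gb3 Ab3 Db4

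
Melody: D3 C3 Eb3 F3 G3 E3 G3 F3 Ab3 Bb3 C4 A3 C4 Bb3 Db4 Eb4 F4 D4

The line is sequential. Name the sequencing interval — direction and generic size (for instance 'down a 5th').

up a 4th

With a 6-note motive the entries are D3, G3, C4, each up a 4th from the previous.
From D3 to G3: up a 4th.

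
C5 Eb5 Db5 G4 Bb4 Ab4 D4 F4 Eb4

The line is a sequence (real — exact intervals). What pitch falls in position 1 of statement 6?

The unit is 3 notes. Position-1 pitches of the 3 shown cells: C5, G4, D4.
Each moves down a 4th. Continuing: A3 → E3 → B2.

B2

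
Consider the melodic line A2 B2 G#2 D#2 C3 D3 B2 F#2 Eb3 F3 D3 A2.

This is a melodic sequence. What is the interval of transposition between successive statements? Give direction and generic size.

up a 3rd

Unit = 4 notes; the statements start on A2, C3, Eb3, moving up a 3rd each time.
From A2 to C3: up a 3rd.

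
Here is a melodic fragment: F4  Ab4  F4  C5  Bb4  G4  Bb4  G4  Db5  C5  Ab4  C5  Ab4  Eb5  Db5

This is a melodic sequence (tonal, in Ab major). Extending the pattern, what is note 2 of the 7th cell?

G5

The unit is 5 notes. Position-2 pitches of the 3 shown cells: Ab4, Bb4, C5.
Extending up a 2nd: Db5 → Eb5 → F5 → G5.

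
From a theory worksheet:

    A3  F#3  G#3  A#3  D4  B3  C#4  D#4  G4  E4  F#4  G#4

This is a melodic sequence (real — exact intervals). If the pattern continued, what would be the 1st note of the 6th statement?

Bb5

Grouping in 4s, the 1st note of each cell is A3, D4, G4.
Extending up a 4th: C5 → F5 → Bb5.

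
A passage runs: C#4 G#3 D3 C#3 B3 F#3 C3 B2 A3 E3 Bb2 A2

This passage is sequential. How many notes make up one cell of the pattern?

12 notes total. Splitting into 3 groups of 4:
C#4 G#3 D3 C#3 | B3 F#3 C3 B2 | A3 E3 Bb2 A2
Each cell is the previous one down a 2nd — so the unit is 4 notes.

4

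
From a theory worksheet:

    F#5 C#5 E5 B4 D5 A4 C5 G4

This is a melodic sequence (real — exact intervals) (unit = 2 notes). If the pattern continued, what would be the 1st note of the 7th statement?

Gb4

Grouping in 2s, the 1st note of each cell is F#5, E5, D5, C5.
Carrying that down a 2nd forward: Bb4 → Ab4 → Gb4.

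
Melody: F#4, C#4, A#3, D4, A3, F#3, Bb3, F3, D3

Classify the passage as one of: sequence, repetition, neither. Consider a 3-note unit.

Each 3-note cell is the previous one transposed down a 3rd.

sequence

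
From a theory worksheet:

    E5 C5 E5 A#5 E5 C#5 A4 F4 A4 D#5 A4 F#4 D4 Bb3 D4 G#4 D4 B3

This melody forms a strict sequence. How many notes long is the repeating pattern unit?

6

Try groups of 6 (3 cells in 18 notes):
E5 C5 E5 A#5 E5 C#5 | A4 F4 A4 D#5 A4 F#4 | D4 Bb3 D4 G#4 D4 B3
Every group is a transposition down a 5th of the one before; no shorter unit works.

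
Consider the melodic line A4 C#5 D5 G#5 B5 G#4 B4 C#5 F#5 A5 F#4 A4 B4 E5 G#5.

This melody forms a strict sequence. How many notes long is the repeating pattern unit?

Try groups of 5 (3 cells in 15 notes):
A4 C#5 D5 G#5 B5 | G#4 B4 C#5 F#5 A5 | F#4 A4 B4 E5 G#5
Each cell is the previous one down a 2nd — so the unit is 5 notes.

5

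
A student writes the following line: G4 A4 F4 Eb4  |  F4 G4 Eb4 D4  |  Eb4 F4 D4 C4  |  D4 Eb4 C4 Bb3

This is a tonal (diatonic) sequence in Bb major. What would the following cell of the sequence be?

Taking 4-note groups, the heads are G4, F4, Eb4, D4: the pattern moves down a 2nd.
Statement 5 starts on C4 and keeps the same diatonic contour: C4 D4 Bb3 A3.

C4 D4 Bb3 A3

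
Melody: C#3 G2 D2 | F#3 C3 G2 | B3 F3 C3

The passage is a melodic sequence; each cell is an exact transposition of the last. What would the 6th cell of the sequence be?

D5 Ab4 Eb4

With a 3-note motive the entries are C#3, F#3, B3, each up a 4th from the previous.
Extending up a 4th: E4 → A4 → D5.
Statement 6 starts on D5 and keeps the same exact contour: D5 Ab4 Eb4.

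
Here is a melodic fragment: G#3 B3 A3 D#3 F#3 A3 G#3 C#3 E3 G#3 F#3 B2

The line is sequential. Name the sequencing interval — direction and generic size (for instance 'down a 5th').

Taking 4-note groups, the heads are G#3, F#3, E3: the pattern moves down a 2nd.
G#3 to F#3 is down a 2nd.

down a 2nd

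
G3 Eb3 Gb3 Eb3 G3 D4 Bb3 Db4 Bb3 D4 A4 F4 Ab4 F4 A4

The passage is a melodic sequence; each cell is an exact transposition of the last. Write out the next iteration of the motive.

E5 C5 Eb5 C5 E5

Unit = 5 notes; the statements start on G3, D4, A4, moving up a 5th each time.
Statement 4 starts on E5 and keeps the same exact contour: E5 C5 Eb5 C5 E5.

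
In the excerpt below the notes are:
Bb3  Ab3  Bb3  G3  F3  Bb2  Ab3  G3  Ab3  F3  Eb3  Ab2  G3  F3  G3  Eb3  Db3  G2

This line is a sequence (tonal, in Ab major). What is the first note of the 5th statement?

Eb3

Taking 6-note groups, the heads are Bb3, Ab3, G3: the pattern moves down a 2nd.
Continuing: F3 → Eb3. Statement 5 starts on Eb3.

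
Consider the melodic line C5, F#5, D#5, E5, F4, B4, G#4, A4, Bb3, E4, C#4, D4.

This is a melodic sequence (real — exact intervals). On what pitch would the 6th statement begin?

The 4-note cells begin on C5, F4, Bb3 — each down a 5th from the last.
Extending the heads down a 5th: Eb3 → Ab2 → Db2.

Db2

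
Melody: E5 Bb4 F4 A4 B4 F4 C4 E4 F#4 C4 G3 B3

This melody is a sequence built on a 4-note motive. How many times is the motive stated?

12 notes in groups of 4 gives 12/4 = 3 statements.
Starts: E5, B4, F#4 — each down a 4th.

3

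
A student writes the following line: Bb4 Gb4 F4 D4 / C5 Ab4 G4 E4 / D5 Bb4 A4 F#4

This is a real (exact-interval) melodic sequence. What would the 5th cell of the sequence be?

F#5 D5 C#5 A#4

With a 4-note motive the entries are Bb4, C5, D5, each up a 2nd from the previous.
Continuing the starts: E5 → F#5.
From F#5 the exact shape gives F#5 D5 C#5 A#4.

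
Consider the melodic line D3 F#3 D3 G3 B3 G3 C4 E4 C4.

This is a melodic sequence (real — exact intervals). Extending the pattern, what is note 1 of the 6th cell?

With 3-note cells, note 1 of each statement runs D3, G3, C4.
Carrying that up a 4th forward: F4 → Bb4 → Eb5.

Eb5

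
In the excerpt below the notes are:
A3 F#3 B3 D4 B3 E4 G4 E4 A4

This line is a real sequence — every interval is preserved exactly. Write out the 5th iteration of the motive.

Taking 3-note groups, the heads are A3, D4, G4: the pattern moves up a 4th.
Continuing the starts: C5 → F5.
From F5 the exact shape gives F5 D5 G5.

F5 D5 G5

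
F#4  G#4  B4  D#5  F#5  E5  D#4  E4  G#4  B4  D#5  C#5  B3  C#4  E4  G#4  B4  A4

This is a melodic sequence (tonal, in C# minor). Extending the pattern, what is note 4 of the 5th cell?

The unit is 6 notes. Position-4 pitches of the 3 shown cells: D#5, B4, G#4.
Each moves down a 3rd. Continuing: E4 → C#4.

C#4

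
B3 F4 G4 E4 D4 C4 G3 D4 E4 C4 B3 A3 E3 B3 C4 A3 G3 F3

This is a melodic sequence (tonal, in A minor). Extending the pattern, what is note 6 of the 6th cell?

G2

The unit is 6 notes. Position-6 pitches of the 3 shown cells: C4, A3, F3.
Carrying that down a 3rd forward: D3 → B2 → G2.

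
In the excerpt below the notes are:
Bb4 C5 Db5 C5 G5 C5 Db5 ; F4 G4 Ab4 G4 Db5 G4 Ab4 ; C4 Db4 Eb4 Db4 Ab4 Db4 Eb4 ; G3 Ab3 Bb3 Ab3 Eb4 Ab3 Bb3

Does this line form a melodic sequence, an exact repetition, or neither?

Each 7-note cell is the previous one transposed down a 4th.

sequence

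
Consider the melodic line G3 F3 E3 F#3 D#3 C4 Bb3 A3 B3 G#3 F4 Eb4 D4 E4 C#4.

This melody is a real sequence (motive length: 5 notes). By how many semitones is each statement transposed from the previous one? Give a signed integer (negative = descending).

Unit = 5 notes; the statements start on G3, C4, F4, moving up a 4th each time.
G3 to C4 spans +5 semitones.

5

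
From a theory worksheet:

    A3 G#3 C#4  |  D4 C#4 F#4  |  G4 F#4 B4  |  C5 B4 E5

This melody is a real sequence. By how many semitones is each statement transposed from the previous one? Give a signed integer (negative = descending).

The 3-note cells begin on A3, D4, G4, C5 — each up a 4th from the last.
A3 to D4 spans +5 semitones.

5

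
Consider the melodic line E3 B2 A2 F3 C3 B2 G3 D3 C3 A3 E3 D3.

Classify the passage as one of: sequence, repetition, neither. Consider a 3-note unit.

Each 3-note cell is the previous one transposed up a 2nd.

sequence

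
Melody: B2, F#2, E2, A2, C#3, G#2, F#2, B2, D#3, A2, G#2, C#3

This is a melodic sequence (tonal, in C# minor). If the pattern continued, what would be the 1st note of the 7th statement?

A3

The unit is 4 notes. Position-1 pitches of the 3 shown cells: B2, C#3, D#3.
Each moves up a 2nd. Continuing: E3 → F#3 → G#3 → A3.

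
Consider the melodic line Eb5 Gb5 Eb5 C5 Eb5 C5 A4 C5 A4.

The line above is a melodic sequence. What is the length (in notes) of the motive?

There are 9 notes; a 3-note unit gives 3 cells:
Eb5 Gb5 Eb5 | C5 Eb5 C5 | A4 C5 A4
Every group is a transposition down a 3rd of the one before; no shorter unit works.

3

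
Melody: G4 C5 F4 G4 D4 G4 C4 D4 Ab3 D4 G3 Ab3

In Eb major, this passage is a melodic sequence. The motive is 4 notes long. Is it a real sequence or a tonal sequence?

Every note is diatonic to Eb major.
Cell 1 has +5 semitones from note 1 to 2, but cell 3 has +6 — the interval quality changes while the contour stays the same, which is the hallmark of a tonal sequence.

tonal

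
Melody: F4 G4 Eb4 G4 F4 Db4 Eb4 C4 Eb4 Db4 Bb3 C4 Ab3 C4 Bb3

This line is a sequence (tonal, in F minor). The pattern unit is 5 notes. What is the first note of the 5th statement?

Eb3

Unit = 5 notes; the statements start on F4, Db4, Bb3, moving down a 3rd each time.
Extending the heads down a 3rd: G3 → Eb3.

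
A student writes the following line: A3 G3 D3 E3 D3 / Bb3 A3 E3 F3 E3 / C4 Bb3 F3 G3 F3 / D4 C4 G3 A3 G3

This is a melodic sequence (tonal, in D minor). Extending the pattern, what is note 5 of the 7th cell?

C4

Grouping in 5s, the 5th note of each cell is D3, E3, F3, G3.
Extending up a 2nd: A3 → Bb3 → C4.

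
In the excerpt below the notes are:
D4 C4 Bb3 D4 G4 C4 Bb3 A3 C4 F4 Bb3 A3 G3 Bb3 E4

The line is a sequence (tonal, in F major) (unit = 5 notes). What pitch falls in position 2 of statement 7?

D3

The unit is 5 notes. Position-2 pitches of the 3 shown cells: C4, Bb3, A3.
Carrying that down a 2nd forward: G3 → F3 → E3 → D3.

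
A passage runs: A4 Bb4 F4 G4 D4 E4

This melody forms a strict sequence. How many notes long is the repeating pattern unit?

2

There are 6 notes; a 2-note unit gives 3 cells:
A4 Bb4 | F4 G4 | D4 E4
Every group is a transposition down a 3rd of the one before; no shorter unit works.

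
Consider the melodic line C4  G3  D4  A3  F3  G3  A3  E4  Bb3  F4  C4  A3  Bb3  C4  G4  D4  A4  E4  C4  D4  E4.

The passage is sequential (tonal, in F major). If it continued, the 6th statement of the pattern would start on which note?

F5

With a 7-note motive the entries are C4, E4, G4, each up a 3rd from the previous.
Extending the heads up a 3rd: Bb4 → D5 → F5.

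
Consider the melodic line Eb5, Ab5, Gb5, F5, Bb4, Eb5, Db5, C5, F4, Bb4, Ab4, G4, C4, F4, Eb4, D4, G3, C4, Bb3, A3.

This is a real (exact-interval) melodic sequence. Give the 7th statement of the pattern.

Unit = 4 notes; the statements start on Eb5, Bb4, F4, C4, G3, moving down a 4th each time.
Continuing the starts: D3 → A2.
Statement 7 starts on A2 and keeps the same exact contour: A2 D3 C3 B2.

A2 D3 C3 B2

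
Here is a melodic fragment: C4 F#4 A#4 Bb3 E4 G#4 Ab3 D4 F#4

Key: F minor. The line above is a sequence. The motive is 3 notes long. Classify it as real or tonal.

real

Each cell has the same semitone pattern (6, 4) — intervals are preserved exactly.
And F#4 lies outside F minor, so the sequence is real rather than tonal.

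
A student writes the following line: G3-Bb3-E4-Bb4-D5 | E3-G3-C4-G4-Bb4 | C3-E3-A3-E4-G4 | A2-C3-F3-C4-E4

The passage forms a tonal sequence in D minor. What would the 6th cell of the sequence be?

D2 F2 Bb2 F3 A3

The 5-note cells begin on G3, E3, C3, A2 — each down a 3rd from the last.
Extending down a 3rd: F2 → D2.
From D2 the diatonic shape gives D2 F2 Bb2 F3 A3.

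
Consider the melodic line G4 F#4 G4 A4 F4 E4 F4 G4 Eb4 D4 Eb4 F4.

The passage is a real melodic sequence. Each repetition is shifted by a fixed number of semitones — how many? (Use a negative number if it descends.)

Taking 4-note groups, the heads are G4, F4, Eb4: the pattern moves down a 2nd.
G4→F4 is 65 − 67 = -2 semitones.

-2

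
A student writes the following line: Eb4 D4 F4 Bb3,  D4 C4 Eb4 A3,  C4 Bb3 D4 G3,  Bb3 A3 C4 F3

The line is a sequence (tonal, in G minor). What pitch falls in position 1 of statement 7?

F3

With 4-note cells, note 1 of each statement runs Eb4, D4, C4, Bb3.
Extending down a 2nd: A3 → G3 → F3.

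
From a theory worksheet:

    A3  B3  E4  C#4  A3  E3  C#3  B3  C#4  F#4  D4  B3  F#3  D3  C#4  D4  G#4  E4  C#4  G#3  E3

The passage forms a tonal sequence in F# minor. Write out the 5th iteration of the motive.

The 7-note cells begin on A3, B3, C#4 — each up a 2nd from the last.
Continuing the starts: D4 → E4.
So cell 5 is E4 F#4 B4 G#4 E4 B3 G#3.

E4 F#4 B4 G#4 E4 B3 G#3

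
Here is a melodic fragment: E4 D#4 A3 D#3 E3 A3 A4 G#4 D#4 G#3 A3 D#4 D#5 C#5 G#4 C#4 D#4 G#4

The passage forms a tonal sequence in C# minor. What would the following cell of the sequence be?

Taking 6-note groups, the heads are E4, A4, D#5: the pattern moves up a 4th.
From G#5 the diatonic shape gives G#5 F#5 C#5 F#4 G#4 C#5.

G#5 F#5 C#5 F#4 G#4 C#5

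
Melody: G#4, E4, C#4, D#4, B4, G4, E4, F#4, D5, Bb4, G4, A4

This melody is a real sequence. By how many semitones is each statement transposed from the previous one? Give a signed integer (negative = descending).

With a 4-note motive the entries are G#4, B4, D5, each up a 3rd from the previous.
Counting half-steps from G#4 to B4: 3.

3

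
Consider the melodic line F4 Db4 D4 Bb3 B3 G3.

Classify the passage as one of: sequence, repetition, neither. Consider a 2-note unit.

sequence

Each 2-note cell is the previous one transposed down a 3rd.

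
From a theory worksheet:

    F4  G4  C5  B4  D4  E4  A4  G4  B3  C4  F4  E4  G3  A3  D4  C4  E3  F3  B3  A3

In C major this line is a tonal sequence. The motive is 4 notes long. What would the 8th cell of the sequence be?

With a 4-note motive the entries are F4, D4, B3, G3, E3, each down a 3rd from the previous.
Continuing the starts: C3 → A2 → F2.
Statement 8 starts on F2 and keeps the same diatonic contour: F2 G2 C3 B2.

F2 G2 C3 B2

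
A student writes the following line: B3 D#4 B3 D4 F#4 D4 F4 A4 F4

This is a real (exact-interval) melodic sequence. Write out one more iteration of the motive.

Ab4 C5 Ab4

The 3-note cells begin on B3, D4, F4 — each up a 3rd from the last.
Statement 4 starts on Ab4 and keeps the same exact contour: Ab4 C5 Ab4.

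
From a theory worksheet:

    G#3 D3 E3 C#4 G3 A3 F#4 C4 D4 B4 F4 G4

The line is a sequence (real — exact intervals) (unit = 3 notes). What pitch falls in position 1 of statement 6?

A5

Grouping in 3s, the 1st note of each cell is G#3, C#4, F#4, B4.
Each moves up a 4th. Continuing: E5 → A5.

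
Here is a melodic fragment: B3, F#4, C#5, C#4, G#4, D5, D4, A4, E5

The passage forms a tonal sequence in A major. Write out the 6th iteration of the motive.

G#4 D5 A5

The 3-note cells begin on B3, C#4, D4 — each up a 2nd from the last.
Continuing the starts: E4 → F#4 → G#4.
Statement 6 starts on G#4 and keeps the same diatonic contour: G#4 D5 A5.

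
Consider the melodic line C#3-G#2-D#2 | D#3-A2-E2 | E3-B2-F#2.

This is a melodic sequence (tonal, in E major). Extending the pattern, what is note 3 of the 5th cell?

A2

Grouping in 3s, the 3rd note of each cell is D#2, E2, F#2.
Extending up a 2nd: G#2 → A2.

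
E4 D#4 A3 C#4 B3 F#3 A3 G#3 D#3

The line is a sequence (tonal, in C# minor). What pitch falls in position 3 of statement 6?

The unit is 3 notes. Position-3 pitches of the 3 shown cells: A3, F#3, D#3.
Carrying that down a 3rd forward: B2 → G#2 → E2.

E2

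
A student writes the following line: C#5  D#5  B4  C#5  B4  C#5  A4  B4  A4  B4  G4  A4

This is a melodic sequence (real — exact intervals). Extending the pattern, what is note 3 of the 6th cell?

Db4

The unit is 4 notes. Position-3 pitches of the 3 shown cells: B4, A4, G4.
Extending down a 2nd: F4 → Eb4 → Db4.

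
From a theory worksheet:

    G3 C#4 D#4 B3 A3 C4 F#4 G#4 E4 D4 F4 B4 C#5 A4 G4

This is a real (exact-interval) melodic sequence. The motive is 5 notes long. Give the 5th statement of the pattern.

With a 5-note motive the entries are G3, C4, F4, each up a 4th from the previous.
Carrying on: Bb4 → Eb5.
From Eb5 the exact shape gives Eb5 A5 B5 G5 F5.

Eb5 A5 B5 G5 F5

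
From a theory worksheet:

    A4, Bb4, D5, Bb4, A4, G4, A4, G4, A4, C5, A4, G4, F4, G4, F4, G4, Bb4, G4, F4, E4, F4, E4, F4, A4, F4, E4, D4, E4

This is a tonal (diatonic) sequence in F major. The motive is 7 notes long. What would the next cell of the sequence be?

With a 7-note motive the entries are A4, G4, F4, E4, each down a 2nd from the previous.
Statement 5 starts on D4 and keeps the same diatonic contour: D4 E4 G4 E4 D4 C4 D4.

D4 E4 G4 E4 D4 C4 D4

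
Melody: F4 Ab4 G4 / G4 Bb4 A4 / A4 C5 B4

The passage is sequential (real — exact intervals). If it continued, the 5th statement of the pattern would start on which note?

C#5

Taking 3-note groups, the heads are F4, G4, A4: the pattern moves up a 2nd.
Continuing: B4 → C#5. Statement 5 starts on C#5.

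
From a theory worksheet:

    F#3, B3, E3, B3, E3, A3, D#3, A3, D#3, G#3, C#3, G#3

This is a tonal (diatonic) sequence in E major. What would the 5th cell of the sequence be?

B2 E3 A2 E3

With a 4-note motive the entries are F#3, E3, D#3, each down a 2nd from the previous.
Continuing the starts: C#3 → B2.
So cell 5 is B2 E3 A2 E3.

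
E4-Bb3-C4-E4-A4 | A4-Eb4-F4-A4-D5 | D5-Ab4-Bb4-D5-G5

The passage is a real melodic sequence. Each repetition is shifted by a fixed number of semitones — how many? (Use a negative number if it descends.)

5

Unit = 5 notes; the statements start on E4, A4, D5, moving up a 4th each time.
E4 to A4 spans +5 semitones.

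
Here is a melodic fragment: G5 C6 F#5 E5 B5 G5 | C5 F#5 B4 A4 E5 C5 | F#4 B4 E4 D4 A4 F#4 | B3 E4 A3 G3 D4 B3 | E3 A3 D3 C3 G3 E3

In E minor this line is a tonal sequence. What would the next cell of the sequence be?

Unit = 6 notes; the statements start on G5, C5, F#4, B3, E3, moving down a 5th each time.
Statement 6 starts on A2 and keeps the same diatonic contour: A2 D3 G2 F#2 C3 A2.

A2 D3 G2 F#2 C3 A2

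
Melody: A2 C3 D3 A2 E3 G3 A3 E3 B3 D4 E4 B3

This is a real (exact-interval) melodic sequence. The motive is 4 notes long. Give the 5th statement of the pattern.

The 4-note cells begin on A2, E3, B3 — each up a 5th from the last.
Carrying on: F#4 → C#5.
From C#5 the exact shape gives C#5 E5 F#5 C#5.

C#5 E5 F#5 C#5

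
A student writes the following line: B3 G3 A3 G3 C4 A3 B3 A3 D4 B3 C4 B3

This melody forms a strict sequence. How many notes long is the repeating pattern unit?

4

There are 12 notes; a 4-note unit gives 3 cells:
B3 G3 A3 G3 | C4 A3 B3 A3 | D4 B3 C4 B3
Each cell is the previous one up a 2nd — so the unit is 4 notes.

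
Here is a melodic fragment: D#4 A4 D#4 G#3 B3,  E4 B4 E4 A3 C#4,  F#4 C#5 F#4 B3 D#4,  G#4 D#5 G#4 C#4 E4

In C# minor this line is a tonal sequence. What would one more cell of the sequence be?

A4 E5 A4 D#4 F#4

Taking 5-note groups, the heads are D#4, E4, F#4, G#4: the pattern moves up a 2nd.
Statement 5 starts on A4 and keeps the same diatonic contour: A4 E5 A4 D#4 F#4.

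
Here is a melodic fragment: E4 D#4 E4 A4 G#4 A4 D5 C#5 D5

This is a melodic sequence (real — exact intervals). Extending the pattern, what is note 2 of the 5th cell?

B5

The unit is 3 notes. Position-2 pitches of the 3 shown cells: D#4, G#4, C#5.
Carrying that up a 4th forward: F#5 → B5.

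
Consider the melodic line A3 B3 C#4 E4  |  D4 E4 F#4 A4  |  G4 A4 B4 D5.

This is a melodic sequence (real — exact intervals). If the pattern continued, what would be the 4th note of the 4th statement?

G5

With 4-note cells, note 4 of each statement runs E4, A4, D5.
Each moves up a 4th; the next is G5.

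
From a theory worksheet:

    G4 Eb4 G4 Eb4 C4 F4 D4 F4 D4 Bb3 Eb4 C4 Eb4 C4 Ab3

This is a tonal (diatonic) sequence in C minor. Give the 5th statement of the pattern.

C4 Ab3 C4 Ab3 F3

Taking 5-note groups, the heads are G4, F4, Eb4: the pattern moves down a 2nd.
Carrying on: D4 → C4.
From C4 the diatonic shape gives C4 Ab3 C4 Ab3 F3.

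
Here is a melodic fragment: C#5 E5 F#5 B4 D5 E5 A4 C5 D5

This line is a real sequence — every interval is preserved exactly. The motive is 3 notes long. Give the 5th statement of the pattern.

Taking 3-note groups, the heads are C#5, B4, A4: the pattern moves down a 2nd.
Continuing the starts: G4 → F4.
Statement 5 starts on F4 and keeps the same exact contour: F4 Ab4 Bb4.

F4 Ab4 Bb4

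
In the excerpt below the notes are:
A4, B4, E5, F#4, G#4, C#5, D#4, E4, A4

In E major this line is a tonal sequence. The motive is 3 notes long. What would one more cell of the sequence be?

Taking 3-note groups, the heads are A4, F#4, D#4: the pattern moves down a 3rd.
From B3 the diatonic shape gives B3 C#4 F#4.

B3 C#4 F#4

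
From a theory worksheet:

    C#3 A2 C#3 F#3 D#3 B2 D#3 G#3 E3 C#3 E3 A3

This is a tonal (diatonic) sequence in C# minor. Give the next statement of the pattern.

F#3 D#3 F#3 B3

Unit = 4 notes; the statements start on C#3, D#3, E3, moving up a 2nd each time.
Statement 4 starts on F#3 and keeps the same diatonic contour: F#3 D#3 F#3 B3.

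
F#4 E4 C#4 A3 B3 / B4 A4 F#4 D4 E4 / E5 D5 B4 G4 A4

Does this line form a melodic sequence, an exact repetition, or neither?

Each 5-note cell is the previous one transposed up a 4th.

sequence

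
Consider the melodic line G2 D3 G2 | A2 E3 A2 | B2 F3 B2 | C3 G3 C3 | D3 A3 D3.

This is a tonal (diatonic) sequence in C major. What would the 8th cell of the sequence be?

G3 D4 G3

Unit = 3 notes; the statements start on G2, A2, B2, C3, D3, moving up a 2nd each time.
Carrying on: E3 → F3 → G3.
So cell 8 is G3 D4 G3.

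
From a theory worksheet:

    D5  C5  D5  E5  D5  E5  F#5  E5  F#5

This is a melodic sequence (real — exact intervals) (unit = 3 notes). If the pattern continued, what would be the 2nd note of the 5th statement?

Grouping in 3s, the 2nd note of each cell is C5, D5, E5.
Extending up a 2nd: F#5 → G#5.

G#5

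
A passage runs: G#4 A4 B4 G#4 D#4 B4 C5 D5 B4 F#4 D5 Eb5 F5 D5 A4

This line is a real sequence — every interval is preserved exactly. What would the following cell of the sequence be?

The 5-note cells begin on G#4, B4, D5 — each up a 3rd from the last.
From F5 the exact shape gives F5 Gb5 Ab5 F5 C5.

F5 Gb5 Ab5 F5 C5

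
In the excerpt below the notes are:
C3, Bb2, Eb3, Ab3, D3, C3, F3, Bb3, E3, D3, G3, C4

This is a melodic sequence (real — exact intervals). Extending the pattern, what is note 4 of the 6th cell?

F#4

The unit is 4 notes. Position-4 pitches of the 3 shown cells: Ab3, Bb3, C4.
Each moves up a 2nd. Continuing: D4 → E4 → F#4.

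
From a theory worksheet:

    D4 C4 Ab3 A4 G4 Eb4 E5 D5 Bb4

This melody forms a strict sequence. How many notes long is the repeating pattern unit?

There are 9 notes; a 3-note unit gives 3 cells:
D4 C4 Ab3 | A4 G4 Eb4 | E5 D5 Bb4
Every group is a transposition up a 5th of the one before; no shorter unit works.

3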